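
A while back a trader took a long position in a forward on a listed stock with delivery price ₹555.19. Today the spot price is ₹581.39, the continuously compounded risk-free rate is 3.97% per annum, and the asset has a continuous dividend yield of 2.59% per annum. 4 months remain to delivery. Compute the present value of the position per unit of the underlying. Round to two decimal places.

₹28.50

Current fair forward for the remaining 4 months: F = S·e^((r − q)·T), (r − q) = 0.0397 − 0.0259 = 0.0138
F = 581.39 · e^(0.0138 × 4/12) = 581.39 × 1.004611 = 584.0708
Value of long forward = (F − K)·e^(−rT) = (584.0708 − 555.19) · e^(−0.0397·4/12)
= 28.8808 × 0.986854 = 28.50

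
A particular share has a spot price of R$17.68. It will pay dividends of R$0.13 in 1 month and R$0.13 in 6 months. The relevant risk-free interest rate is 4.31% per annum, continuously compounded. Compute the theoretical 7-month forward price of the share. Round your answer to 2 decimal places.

R$17.87

PV(dividends) I = 0.13·e^(−0.0431·1/12) + 0.13·e^(−0.0431·6/12)
I = 0.1295 + 0.1272 = 0.2567
F = (S − I)·e^(rT) = (17.68 − 0.2567) · e^(0.0431·7/12)
= 17.4233 · e^0.025142 = 17.4233 × 1.025461 = R$17.87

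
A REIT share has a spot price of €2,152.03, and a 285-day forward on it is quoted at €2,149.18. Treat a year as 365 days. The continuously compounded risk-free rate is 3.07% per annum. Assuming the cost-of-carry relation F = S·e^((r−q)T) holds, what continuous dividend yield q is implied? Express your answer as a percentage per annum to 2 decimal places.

3.24%

From F = S·e^((r−q)T): (r − q) = ln(F/S)/T
ln(2149.18/2152.03) = ln(0.998676) = -0.001325
(r − q) = -0.001325 / (285/365) = -0.001697
q = r − ln(F/S)/T = 0.0307 + 0.001697 = 0.032397
q = 3.24%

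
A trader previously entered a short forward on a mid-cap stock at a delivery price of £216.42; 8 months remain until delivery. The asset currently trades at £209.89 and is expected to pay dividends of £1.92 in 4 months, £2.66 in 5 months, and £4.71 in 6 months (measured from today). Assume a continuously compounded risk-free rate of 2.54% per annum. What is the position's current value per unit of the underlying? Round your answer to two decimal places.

PV(remaining dividends) I = 1.92·e^(−0.0254·4/12) + 2.66·e^(−0.0254·5/12) + 4.71·e^(−0.0254·6/12) = 9.1864
Current forward F = (S − I)·e^(rT) = (209.89 − 9.1864)·e^(0.0254·8/12) = 200.7036 × 1.017078 = 204.1312
Value (long) = (F − K)·e^(−rT) = (204.1312 − 216.42) × 0.983209 = -12.0825
Short position value = −(long value) = £12.08

£12.08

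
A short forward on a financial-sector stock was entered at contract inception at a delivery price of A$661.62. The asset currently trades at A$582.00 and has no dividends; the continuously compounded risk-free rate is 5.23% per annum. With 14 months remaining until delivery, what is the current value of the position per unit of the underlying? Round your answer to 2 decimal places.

A$40.46

Current fair forward for the remaining 14 months: F = S·e^(r·T), r = 0.0523
F = 582.00 · e^(0.0523 × 14/12) = 582.00 × 1.062917 = 618.6177
Value of long forward = (F − K)·e^(−rT) = (618.6177 − 661.62) · e^(−0.0523·14/12)
= -43.0023 × 0.940808 = -40.46
Short position value = −(long value) = A$40.46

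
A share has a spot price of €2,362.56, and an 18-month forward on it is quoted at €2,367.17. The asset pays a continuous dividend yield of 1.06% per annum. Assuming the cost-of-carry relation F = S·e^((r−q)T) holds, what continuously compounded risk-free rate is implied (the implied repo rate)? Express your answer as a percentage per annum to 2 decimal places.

From F = S·e^((r−q)T): (r − q) = ln(F/S)/T
ln(2367.17/2362.56) = ln(1.001951) = 0.001949
(r − q) = 0.001949 / (18/12) = 0.001299
r = ln(F/S)/T + q = 0.001299 + 0.0106 = 0.011899
r = 1.19%

1.19%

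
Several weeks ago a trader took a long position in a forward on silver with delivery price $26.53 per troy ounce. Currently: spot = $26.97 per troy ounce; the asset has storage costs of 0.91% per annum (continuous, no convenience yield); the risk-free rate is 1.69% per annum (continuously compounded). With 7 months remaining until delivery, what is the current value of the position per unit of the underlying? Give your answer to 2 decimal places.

Current fair forward for the remaining 7 months: F = S·e^((r + u)·T), (r + u) = 0.0169 + 0.0091 = 0.0260
F = 26.97 · e^(0.0260 × 7/12) = 26.97 × 1.015282 = 27.3822
Value of long forward = (F − K)·e^(−rT) = (27.3822 − 26.53) · e^(−0.0169·7/12)
= 0.8522 × 0.990190 = 0.84

$0.84 per troy ounce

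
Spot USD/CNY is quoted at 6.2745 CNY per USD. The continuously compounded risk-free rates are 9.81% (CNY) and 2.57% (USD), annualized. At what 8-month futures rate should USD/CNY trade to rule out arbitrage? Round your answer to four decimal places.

F = S·e^((r_CNY − r_USD)T) = 6.2745 · e^((0.0981 − 0.0257) × 8/12)
= 6.2745 · e^0.048267 = 6.2745 × 1.049451
F = 6.5848 CNY per USD

6.5848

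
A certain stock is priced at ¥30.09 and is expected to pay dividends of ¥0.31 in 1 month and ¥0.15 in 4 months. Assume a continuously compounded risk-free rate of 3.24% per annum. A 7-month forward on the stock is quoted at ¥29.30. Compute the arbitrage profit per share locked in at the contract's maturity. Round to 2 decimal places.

PV(dividends) I = 0.31·e^(−0.0324·1/12) + 0.15·e^(−0.0324·4/12) = 0.4576
Fair forward F* = (S − I)·e^(rT) = (30.09 − 0.4576)·e^0.018900 = 29.6324 × 1.019080 = 30.1978
Market ¥29.30 < fair 30.1978: forward underpriced → reverse cash-and-carry (short the stock, invest proceeds at r, pay the dividends, go long the forward).
Profit at T = |F_mkt − F*| = |29.30 − 30.1978| = ¥0.90 per share

¥0.90 per share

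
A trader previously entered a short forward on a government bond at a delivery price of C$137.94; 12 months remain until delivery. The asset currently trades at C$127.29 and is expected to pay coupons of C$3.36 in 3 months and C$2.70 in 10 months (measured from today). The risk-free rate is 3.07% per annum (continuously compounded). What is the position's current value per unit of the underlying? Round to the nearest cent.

C$12.45

PV(remaining coupons) I = 3.36·e^(−0.0307·3/12) + 2.70·e^(−0.0307·10/12) = 5.9661
Current forward F = (S − I)·e^(rT) = (127.29 − 5.9661)·e^(0.0307·12/12) = 121.3239 × 1.031176 = 125.1063
Value (long) = (F − K)·e^(−rT) = (125.1063 − 137.94) × 0.969766 = -12.4457
Short position value = −(long value) = C$12.45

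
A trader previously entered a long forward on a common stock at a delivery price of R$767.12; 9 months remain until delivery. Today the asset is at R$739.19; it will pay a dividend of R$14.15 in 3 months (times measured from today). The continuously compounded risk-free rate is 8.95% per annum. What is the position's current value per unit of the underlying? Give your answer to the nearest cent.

R$8.04

PV(remaining dividends) I = 14.15·e^(−0.0895·3/12) = 13.8369
Current forward F = (S − I)·e^(rT) = (739.19 − 13.8369)·e^(0.0895·9/12) = 725.3531 × 1.069429 = 775.7136
Value (long) = (F − K)·e^(−rT) = (775.7136 − 767.12) × 0.935078 = 8.0357
Value = R$8.04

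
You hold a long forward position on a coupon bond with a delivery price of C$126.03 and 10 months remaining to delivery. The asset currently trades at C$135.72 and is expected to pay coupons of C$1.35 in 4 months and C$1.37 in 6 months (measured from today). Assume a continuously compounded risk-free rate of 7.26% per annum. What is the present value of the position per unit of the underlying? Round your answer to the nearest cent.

PV(remaining coupons) I = 1.35·e^(−0.0726·4/12) + 1.37·e^(−0.0726·6/12) = 2.6389
Current forward F = (S − I)·e^(rT) = (135.72 − 2.6389)·e^(0.0726·10/12) = 133.0811 × 1.062368 = 141.3811
Value (long) = (F − K)·e^(−rT) = (141.3811 − 126.03) × 0.941294 = 14.4499
Value = C$14.45

C$14.45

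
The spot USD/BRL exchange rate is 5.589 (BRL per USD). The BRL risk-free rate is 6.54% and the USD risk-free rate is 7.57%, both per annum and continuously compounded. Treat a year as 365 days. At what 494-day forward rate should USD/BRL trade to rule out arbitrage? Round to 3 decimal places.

5.512

F = S·e^((r_BRL − r_USD)T) = 5.589 · e^((0.0654 − 0.0757) × 494/365)
= 5.589 · e^-0.013940 = 5.589 × 0.986157
F = 5.512 BRL per USD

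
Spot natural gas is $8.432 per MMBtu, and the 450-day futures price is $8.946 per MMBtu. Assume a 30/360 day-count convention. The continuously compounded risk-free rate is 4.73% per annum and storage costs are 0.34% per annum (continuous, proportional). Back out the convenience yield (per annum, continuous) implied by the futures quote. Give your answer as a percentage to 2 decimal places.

0.34%

F = S·e^((r+u−y)T) ⇒ (r+u−y) = ln(F/S)/T
ln(8.946/8.432) = 0.059173; /T ⇒ 0.047338
y = r + u − ln(F/S)/T = 0.0473 + 0.0034 − 0.047338 = 0.003362
y = 0.34%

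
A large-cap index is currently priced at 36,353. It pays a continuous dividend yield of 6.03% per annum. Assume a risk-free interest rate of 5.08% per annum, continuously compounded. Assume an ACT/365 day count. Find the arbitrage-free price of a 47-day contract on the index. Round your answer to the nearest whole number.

F = S·e^((r − q)T) = 36353 · e^((0.0508 − 0.0603) × 47/365)
= 36353 · e^-0.001223 = 36353 × 0.998778
F = 36,309

36,309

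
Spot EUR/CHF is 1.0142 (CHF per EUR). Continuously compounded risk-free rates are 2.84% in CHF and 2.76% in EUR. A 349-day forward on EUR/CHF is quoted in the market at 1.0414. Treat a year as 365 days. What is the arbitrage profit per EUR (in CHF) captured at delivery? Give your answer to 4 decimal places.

0.0264 per EUR (in CHF)

Fair forward: F* = S·e^(carry·T), with carry = (r_CHF − r_EUR) = 0.0284 − 0.0276 = 0.0008
F* = 1.0142 · e^(0.0008 × 349/365) = 1.0142 · e^0.000765 = 1.0142 × 1.000765 = 1.0150
Market 1.0414 > fair 1.0150: forward overpriced → cash-and-carry (buy spot, short the forward).
At maturity, profit = |F_mkt − F*| = |1.0414 − 1.0150| = 0.0264 per EUR (in CHF)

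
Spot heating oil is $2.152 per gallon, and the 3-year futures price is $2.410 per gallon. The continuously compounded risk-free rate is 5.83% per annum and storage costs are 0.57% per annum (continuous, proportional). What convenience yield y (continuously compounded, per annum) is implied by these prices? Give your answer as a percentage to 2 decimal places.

2.63%

F = S·e^((r+u−y)T) ⇒ (r+u−y) = ln(F/S)/T
ln(2.410/2.152) = 0.113229; /T ⇒ 0.037743
y = r + u − ln(F/S)/T = 0.0583 + 0.0057 − 0.037743 = 0.026257
y = 2.63%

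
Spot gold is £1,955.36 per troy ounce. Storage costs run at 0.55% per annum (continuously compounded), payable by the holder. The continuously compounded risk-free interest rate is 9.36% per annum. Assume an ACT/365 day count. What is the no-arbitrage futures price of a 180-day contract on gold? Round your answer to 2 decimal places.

Net carry = r + u − y = 0.0936 + 0.0055 − 0.0000 = 0.0991
F = S·e^((r+u−y)T) = 1955.36 · e^(0.0991 × 180/365) = 1955.36 · e^0.04887123
= 1955.36 × 1.05008512 = £2,053.29 per troy ounce

£2,053.29 per troy ounce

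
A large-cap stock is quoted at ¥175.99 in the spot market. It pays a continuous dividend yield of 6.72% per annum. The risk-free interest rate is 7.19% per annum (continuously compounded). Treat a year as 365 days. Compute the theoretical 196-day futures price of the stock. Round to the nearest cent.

F = S·e^((r − q)T) = 175.99 · e^((0.0719 − 0.0672) × 196/365)
= 175.99 · e^0.002524 = 175.99 × 1.002527
F = ¥176.43

¥176.43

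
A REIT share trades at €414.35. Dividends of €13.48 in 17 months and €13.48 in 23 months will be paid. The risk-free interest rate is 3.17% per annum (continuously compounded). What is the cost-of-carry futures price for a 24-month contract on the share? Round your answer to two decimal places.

€414.22

PV(dividends) I = 13.48·e^(−0.0317·17/12) + 13.48·e^(−0.0317·23/12)
I = 12.8880 + 12.6854 = 25.5734
F = (S − I)·e^(rT) = (414.35 − 25.5734) · e^(0.0317·24/12)
= 388.7766 · e^0.063400 = 388.7766 × 1.065453 = €414.22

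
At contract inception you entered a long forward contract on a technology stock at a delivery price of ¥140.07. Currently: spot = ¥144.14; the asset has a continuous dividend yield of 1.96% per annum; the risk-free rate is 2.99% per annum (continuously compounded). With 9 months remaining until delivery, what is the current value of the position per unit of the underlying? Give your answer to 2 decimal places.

¥5.07

Current fair forward for the remaining 9 months: F = S·e^((r − q)·T), (r − q) = 0.0299 − 0.0196 = 0.0103
F = 144.14 · e^(0.0103 × 9/12) = 144.14 × 1.007755 = 145.2578
Value of long forward = (F − K)·e^(−rT) = (145.2578 − 140.07) · e^(−0.0299·9/12)
= 5.1878 × 0.977825 = 5.07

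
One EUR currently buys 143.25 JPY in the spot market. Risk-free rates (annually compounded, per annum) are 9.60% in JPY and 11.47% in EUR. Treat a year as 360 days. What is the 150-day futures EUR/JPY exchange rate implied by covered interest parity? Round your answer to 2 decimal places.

142.24

By covered interest parity, F = S · (1+r_JPY)^T / (1+r_EUR)^T
= 143.25 × 1.038933 / 1.046283 = 143.25 × 0.992975
F = 142.24 JPY per EUR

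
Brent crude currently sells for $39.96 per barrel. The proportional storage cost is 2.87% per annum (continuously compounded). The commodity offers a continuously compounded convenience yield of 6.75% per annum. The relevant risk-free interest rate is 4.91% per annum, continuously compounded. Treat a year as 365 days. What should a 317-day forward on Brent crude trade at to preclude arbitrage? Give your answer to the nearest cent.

Net carry = r + u − y = 0.0491 + 0.0287 − 0.0675 = 0.0103
F = S·e^((r+u−y)T) = 39.96 · e^(0.0103 × 317/365) = 39.96 · e^0.008945
= 39.96 × 1.008985 = $40.32 per barrel

$40.32 per barrel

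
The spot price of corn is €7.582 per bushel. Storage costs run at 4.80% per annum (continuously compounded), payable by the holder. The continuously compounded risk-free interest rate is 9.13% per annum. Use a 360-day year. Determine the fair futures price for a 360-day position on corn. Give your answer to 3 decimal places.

€8.715 per bushel

Net carry = r + u − y = 0.0913 + 0.0480 − 0.0000 = 0.1393
F = S·e^((r+u−y)T) = 7.582 · e^(0.1393 × 360/360) = 7.582 · e^0.139300
= 7.582 × 1.149469 = €8.715 per bushel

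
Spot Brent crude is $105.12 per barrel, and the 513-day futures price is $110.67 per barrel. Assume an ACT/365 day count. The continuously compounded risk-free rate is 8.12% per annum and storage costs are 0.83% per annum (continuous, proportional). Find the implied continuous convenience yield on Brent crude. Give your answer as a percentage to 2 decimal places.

5.29%

F = S·e^((r+u−y)T) ⇒ (r+u−y) = ln(F/S)/T
ln(110.67/105.12) = 0.051450; /T ⇒ 0.036607
y = r + u − ln(F/S)/T = 0.0812 + 0.0083 − 0.036607 = 0.052893
y = 5.29%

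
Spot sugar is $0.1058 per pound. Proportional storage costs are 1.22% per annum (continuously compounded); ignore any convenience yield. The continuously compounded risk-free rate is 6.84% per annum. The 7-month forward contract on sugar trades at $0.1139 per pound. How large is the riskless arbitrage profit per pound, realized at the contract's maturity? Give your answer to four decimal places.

Fair forward: F* = S·e^(carry·T), with carry = (r + u) = 0.0684 + 0.0122 = 0.0806
F* = 0.1058 · e^(0.0806 × 7/12) = 0.1058 · e^0.047017 = 0.1058 × 1.048140 = $0.1109
Market $0.1139 > fair $0.1109: forward overpriced → cash-and-carry (buy spot, short the forward).
At maturity, profit = |F_mkt − F*| = |0.1139 − 0.1109| = $0.0030 per pound

$0.0030 per pound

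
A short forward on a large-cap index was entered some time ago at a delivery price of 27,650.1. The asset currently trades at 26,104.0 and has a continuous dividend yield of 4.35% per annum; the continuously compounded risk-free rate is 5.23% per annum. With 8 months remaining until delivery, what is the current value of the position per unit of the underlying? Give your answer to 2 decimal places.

1344.79

Current fair forward for the remaining 8 months: F = S·e^((r − q)·T), (r − q) = 0.0523 − 0.0435 = 0.0088
F = 26104.0 · e^(0.0088 × 8/12) = 26104.0 × 1.00588391 = 26257.5936
Value of long forward = (F − K)·e^(−rT) = (26257.5936 − 27650.1) · e^(−0.0523·8/12)
= -1392.5064 × 0.96573417 = -1344.79
Short position value = −(long value) = 1344.79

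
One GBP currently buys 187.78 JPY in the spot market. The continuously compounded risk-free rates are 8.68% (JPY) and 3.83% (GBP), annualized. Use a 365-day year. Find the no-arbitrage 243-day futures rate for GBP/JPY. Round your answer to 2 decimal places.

193.94

F = S·e^((r_JPY − r_GBP)T) = 187.78 · e^((0.0868 − 0.0383) × 243/365)
= 187.78 · e^0.032289 = 187.78 × 1.032816
F = 193.94 JPY per GBP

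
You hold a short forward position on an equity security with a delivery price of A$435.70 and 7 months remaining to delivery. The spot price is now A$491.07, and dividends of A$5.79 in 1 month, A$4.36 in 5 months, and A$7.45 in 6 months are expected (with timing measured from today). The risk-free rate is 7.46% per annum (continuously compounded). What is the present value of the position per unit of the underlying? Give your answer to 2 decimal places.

-A$56.77

PV(remaining dividends) I = 5.79·e^(−0.0746·1/12) + 4.36·e^(−0.0746·5/12) + 7.45·e^(−0.0746·6/12) = 17.1579
Current forward F = (S − I)·e^(rT) = (491.07 − 17.1579)·e^(0.0746·7/12) = 473.9121 × 1.044477 = 494.9903
Value (long) = (F − K)·e^(−rT) = (494.9903 − 435.70) × 0.957417 = 56.7655
Short position value = −(long value) = -A$56.77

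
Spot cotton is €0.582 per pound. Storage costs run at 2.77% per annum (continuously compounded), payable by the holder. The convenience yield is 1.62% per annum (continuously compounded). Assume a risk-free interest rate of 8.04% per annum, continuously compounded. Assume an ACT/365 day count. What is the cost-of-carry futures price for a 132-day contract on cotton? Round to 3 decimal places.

€0.602 per pound

Net carry = r + u − y = 0.0804 + 0.0277 − 0.0162 = 0.0919
F = S·e^((r+u−y)T) = 0.582 · e^(0.0919 × 132/365) = 0.582 · e^0.033235
= 0.582 × 1.033793 = €0.602 per pound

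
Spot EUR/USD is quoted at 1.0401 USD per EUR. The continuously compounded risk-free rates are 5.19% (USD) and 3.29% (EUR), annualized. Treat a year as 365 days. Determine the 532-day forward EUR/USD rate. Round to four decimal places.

F = S·e^((r_USD − r_EUR)T) = 1.0401 · e^((0.0519 − 0.0329) × 532/365)
= 1.0401 · e^0.027693 = 1.0401 × 1.028080
F = 1.0693 USD per EUR

1.0693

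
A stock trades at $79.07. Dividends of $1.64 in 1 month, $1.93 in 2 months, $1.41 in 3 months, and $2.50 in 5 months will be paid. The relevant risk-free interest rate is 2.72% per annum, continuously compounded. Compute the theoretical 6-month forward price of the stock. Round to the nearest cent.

PV(dividends) I = 1.64·e^(−0.0272·1/12) + 1.93·e^(−0.0272·2/12) + 1.41·e^(−0.0272·3/12) + 2.50·e^(−0.0272·5/12)
I = 1.6363 + 1.9213 + 1.4004 + 2.4718 = 7.4298
F = (S − I)·e^(rT) = (79.07 − 7.4298) · e^(0.0272·6/12)
= 71.6402 · e^0.013600 = 71.6402 × 1.013693 = $72.62

$72.62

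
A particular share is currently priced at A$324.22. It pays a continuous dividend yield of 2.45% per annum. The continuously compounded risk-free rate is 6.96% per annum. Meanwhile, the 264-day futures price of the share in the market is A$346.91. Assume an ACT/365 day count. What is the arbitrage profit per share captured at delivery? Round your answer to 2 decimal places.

A$11.94 per share

Fair futures: F* = S·e^(carry·T), with carry = (r − q) = 0.0696 − 0.0245 = 0.0451
F* = 324.22 · e^(0.0451 × 264/365) = 324.22 · e^0.032620 = 324.22 × 1.033158 = A$334.9705
Market A$346.91 > fair A$334.9705: forward overpriced → cash-and-carry (buy spot, short the forward).
At maturity, profit = |F_mkt − F*| = |346.91 − 334.9705| = A$11.94 per share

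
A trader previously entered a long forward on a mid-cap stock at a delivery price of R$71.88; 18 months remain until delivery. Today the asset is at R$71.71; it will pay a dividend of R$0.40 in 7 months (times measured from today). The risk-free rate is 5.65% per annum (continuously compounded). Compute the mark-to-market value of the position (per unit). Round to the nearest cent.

R$5.28

PV(remaining dividends) I = 0.40·e^(−0.0565·7/12) = 0.3870
Current forward F = (S − I)·e^(rT) = (71.71 − 0.3870)·e^(0.0565·18/12) = 71.3230 × 1.088445 = 77.6312
Value (long) = (F − K)·e^(−rT) = (77.6312 − 71.88) × 0.918742 = 5.2839
Value = R$5.28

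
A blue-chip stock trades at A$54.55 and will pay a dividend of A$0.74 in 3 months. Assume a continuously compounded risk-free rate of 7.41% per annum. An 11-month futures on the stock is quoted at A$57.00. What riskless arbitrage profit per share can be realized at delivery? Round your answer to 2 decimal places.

A$0.61 per share

PV(dividends) I = 0.74·e^(−0.0741·3/12) = 0.7264
Fair futures F* = (S − I)·e^(rT) = (54.55 − 0.7264)·e^0.067925 = 53.8236 × 1.070285 = 57.6066
Market A$57.00 < fair 57.6066: forward underpriced → reverse cash-and-carry (short the stock, invest proceeds at r, pay the dividends, go long the forward).
Profit at T = |F_mkt − F*| = |57.00 − 57.6066| = A$0.61 per share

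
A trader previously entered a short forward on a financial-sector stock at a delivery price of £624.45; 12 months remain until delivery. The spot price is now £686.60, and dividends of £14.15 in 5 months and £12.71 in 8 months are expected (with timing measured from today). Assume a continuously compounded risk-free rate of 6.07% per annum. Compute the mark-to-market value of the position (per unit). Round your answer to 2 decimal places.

-£72.92

PV(remaining dividends) I = 14.15·e^(−0.0607·5/12) + 12.71·e^(−0.0607·8/12) = 26.0025
Current forward F = (S − I)·e^(rT) = (686.60 − 26.0025)·e^(0.0607·12/12) = 660.5975 × 1.062580 = 701.9377
Value (long) = (F − K)·e^(−rT) = (701.9377 − 624.45) × 0.941106 = 72.9241
Short position value = −(long value) = -£72.92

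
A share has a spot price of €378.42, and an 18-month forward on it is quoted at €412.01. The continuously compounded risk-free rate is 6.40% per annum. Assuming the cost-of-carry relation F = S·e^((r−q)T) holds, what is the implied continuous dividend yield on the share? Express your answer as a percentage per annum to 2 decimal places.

From F = S·e^((r−q)T): (r − q) = ln(F/S)/T
ln(412.01/378.42) = ln(1.088764) = 0.085043
(r − q) = 0.085043 / (18/12) = 0.056695
q = r − ln(F/S)/T = 0.0640 − 0.056695 = 0.007305
q = 0.73%

0.73%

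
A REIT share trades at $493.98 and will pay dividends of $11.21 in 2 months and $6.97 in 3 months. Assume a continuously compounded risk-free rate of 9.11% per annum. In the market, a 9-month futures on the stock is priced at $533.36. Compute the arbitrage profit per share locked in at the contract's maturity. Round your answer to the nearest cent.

$23.57 per share

PV(dividends) I = 11.21·e^(−0.0911·2/12) + 6.97·e^(−0.0911·3/12) = 17.8541
Fair futures F* = (S − I)·e^(rT) = (493.98 − 17.8541)·e^0.068325 = 476.1259 × 1.070713 = 509.7942
Market $533.36 > fair 509.7942: forward overpriced → cash-and-carry (borrow at r, buy the stock and collect the dividends, short the forward).
Profit at T = |F_mkt − F*| = |533.36 − 509.7942| = $23.57 per share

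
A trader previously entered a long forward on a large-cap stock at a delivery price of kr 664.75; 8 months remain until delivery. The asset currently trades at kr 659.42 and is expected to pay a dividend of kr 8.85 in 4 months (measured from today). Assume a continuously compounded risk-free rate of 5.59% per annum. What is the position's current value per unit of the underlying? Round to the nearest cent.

kr 10.30

PV(remaining dividends) I = 8.85·e^(−0.0559·4/12) = 8.6866
Current forward F = (S − I)·e^(rT) = (659.42 − 8.6866)·e^(0.0559·8/12) = 650.7334 × 1.037970 = 675.4417
Value (long) = (F − K)·e^(−rT) = (675.4417 − 664.75) × 0.963419 = 10.3006
Value = kr 10.30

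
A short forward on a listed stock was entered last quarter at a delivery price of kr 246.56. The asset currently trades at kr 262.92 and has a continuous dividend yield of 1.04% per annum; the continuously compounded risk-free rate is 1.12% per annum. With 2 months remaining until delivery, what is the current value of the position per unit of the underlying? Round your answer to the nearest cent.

Current fair forward for the remaining 2 months: F = S·e^((r − q)·T), (r − q) = 0.0112 − 0.0104 = 0.0008
F = 262.92 · e^(0.0008 × 2/12) = 262.92 × 1.000133 = 262.9550
Value of long forward = (F − K)·e^(−rT) = (262.9550 − 246.56) · e^(−0.0112·2/12)
= 16.3950 × 0.998135 = 16.36
Short position value = −(long value) = -kr 16.36

-kr 16.36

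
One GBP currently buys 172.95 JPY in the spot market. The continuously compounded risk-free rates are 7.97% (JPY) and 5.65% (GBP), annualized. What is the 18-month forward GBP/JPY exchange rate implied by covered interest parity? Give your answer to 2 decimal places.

F = S·e^((r_JPY − r_GBP)T) = 172.95 · e^((0.0797 − 0.0565) × 18/12)
= 172.95 · e^0.034800 = 172.95 × 1.035413
F = 179.07 JPY per GBP

179.07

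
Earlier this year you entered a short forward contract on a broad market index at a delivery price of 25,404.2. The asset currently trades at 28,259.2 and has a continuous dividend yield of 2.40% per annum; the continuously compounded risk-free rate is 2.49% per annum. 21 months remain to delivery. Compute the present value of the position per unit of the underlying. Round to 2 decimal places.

-2775.91

Current fair forward for the remaining 21 months: F = S·e^((r − q)·T), (r − q) = 0.0249 − 0.0240 = 0.0009
F = 28259.2 · e^(0.0009 × 21/12) = 28259.2 × 1.00157624 = 28303.7433
Value of long forward = (F − K)·e^(−rT) = (28303.7433 − 25404.2) · e^(−0.0249·21/12)
= 2899.5433 × 0.95736075 = 2775.91
Short position value = −(long value) = -2775.91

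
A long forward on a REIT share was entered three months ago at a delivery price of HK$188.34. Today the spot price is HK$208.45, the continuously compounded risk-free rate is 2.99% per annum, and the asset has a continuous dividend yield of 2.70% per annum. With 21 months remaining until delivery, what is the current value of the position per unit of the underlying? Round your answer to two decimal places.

Current fair forward for the remaining 21 months: F = S·e^((r − q)·T), (r − q) = 0.0299 − 0.0270 = 0.0029
F = 208.45 · e^(0.0029 × 21/12) = 208.45 × 1.005088 = 209.5106
Value of long forward = (F − K)·e^(−rT) = (209.5106 − 188.34) · e^(−0.0299·21/12)
= 21.1706 × 0.949020 = 20.09

HK$20.09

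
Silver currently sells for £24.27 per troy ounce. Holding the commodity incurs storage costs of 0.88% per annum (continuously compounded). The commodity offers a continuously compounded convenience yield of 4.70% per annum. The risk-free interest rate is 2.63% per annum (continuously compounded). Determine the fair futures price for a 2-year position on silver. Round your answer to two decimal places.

Net carry = r + u − y = 0.0263 + 0.0088 − 0.0470 = -0.0119
F = S·e^((r+u−y)T) = 24.27 · e^(-0.0119 × 2) = 24.27 · e^-0.023800
= 24.27 × 0.976481 = £23.70 per troy ounce

£23.70 per troy ounce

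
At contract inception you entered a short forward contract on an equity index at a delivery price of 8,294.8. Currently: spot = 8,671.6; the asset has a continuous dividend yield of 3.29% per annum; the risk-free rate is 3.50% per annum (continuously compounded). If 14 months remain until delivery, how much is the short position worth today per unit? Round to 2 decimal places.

Current fair forward for the remaining 14 months: F = S·e^((r − q)·T), (r − q) = 0.0350 − 0.0329 = 0.0021
F = 8671.6 · e^(0.0021 × 14/12) = 8671.6 × 1.00245300 = 8692.8714
Value of long forward = (F − K)·e^(−rT) = (8692.8714 − 8294.8) · e^(−0.0350·14/12)
= 398.0714 × 0.95998911 = 382.14
Short position value = −(long value) = -382.14

-382.14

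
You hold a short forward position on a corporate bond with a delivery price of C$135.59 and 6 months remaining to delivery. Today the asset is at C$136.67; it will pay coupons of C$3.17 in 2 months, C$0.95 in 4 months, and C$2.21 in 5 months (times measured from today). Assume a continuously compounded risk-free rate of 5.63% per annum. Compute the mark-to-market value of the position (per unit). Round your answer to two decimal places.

C$1.39

PV(remaining coupons) I = 3.17·e^(−0.0563·2/12) + 0.95·e^(−0.0563·4/12) + 2.21·e^(−0.0563·5/12) = 6.2315
Current forward F = (S − I)·e^(rT) = (136.67 − 6.2315)·e^(0.0563·6/12) = 130.4385 × 1.028550 = 134.1625
Value (long) = (F − K)·e^(−rT) = (134.1625 − 135.59) × 0.972243 = -1.3879
Short position value = −(long value) = C$1.39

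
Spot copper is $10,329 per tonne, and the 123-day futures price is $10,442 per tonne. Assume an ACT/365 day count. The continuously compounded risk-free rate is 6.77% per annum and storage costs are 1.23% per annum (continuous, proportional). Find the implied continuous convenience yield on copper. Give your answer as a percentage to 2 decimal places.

F = S·e^((r+u−y)T) ⇒ (r+u−y) = ln(F/S)/T
ln(10442/10329) = 0.010881; /T ⇒ 0.032289
y = r + u − ln(F/S)/T = 0.0677 + 0.0123 − 0.032289 = 0.047711
y = 4.77%

4.77%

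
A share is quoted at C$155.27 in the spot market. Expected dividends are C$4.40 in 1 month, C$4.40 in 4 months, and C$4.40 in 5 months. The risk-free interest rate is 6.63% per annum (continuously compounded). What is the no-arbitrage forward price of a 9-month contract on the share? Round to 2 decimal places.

C$149.57

PV(dividends) I = 4.40·e^(−0.0663·1/12) + 4.40·e^(−0.0663·4/12) + 4.40·e^(−0.0663·5/12)
I = 4.3758 + 4.3038 + 4.2801 = 12.9597
F = (S − I)·e^(rT) = (155.27 − 12.9597) · e^(0.0663·9/12)
= 142.3103 · e^0.049725 = 142.3103 × 1.050982 = C$149.57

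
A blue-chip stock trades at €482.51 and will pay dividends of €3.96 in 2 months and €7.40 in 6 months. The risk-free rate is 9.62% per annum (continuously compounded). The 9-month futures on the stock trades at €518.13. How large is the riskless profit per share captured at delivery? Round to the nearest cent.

€11.29 per share

PV(dividends) I = 3.96·e^(−0.0962·2/12) + 7.40·e^(−0.0962·6/12) = 10.9495
Fair futures F* = (S − I)·e^(rT) = (482.51 − 10.9495)·e^0.072150 = 471.5605 × 1.074817 = 506.8412
Market €518.13 > fair 506.8412: forward overpriced → cash-and-carry (borrow at r, buy the stock and collect the dividends, short the forward).
Profit at T = |F_mkt − F*| = |518.13 − 506.8412| = €11.29 per share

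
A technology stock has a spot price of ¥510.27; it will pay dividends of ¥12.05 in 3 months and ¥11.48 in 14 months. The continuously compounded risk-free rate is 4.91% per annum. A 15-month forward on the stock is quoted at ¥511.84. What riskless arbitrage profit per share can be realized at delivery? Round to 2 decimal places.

¥6.55 per share

PV(dividends) I = 12.05·e^(−0.0491·3/12) + 11.48·e^(−0.0491·14/12) = 22.7439
Fair forward F* = (S − I)·e^(rT) = (510.27 − 22.7439)·e^0.061375 = 487.5261 × 1.063298 = 518.3855
Market ¥511.84 < fair 518.3855: forward underpriced → reverse cash-and-carry (short the stock, invest proceeds at r, pay the dividends, go long the forward).
Profit at T = |F_mkt − F*| = |511.84 − 518.3855| = ¥6.55 per share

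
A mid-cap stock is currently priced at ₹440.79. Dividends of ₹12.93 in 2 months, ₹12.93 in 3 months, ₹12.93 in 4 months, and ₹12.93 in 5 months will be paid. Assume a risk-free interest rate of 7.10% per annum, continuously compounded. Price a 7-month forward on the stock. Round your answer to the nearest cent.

PV(dividends) I = 12.93·e^(−0.0710·2/12) + 12.93·e^(−0.0710·3/12) + 12.93·e^(−0.0710·4/12) + 12.93·e^(−0.0710·5/12)
I = 12.7779 + 12.7025 + 12.6276 + 12.5531 = 50.6611
F = (S − I)·e^(rT) = (440.79 − 50.6611) · e^(0.0710·7/12)
= 390.1289 · e^0.041417 = 390.1289 × 1.042287 = ₹406.63

₹406.63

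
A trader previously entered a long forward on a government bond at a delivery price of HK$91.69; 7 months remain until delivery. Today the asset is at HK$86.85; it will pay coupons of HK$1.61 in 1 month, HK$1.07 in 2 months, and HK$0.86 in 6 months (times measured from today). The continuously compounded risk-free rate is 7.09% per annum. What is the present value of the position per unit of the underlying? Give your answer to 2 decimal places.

-HK$4.61

PV(remaining coupons) I = 1.61·e^(−0.0709·1/12) + 1.07·e^(−0.0709·2/12) + 0.86·e^(−0.0709·6/12) = 3.4880
Current forward F = (S − I)·e^(rT) = (86.85 − 3.4880)·e^(0.0709·7/12) = 83.3620 × 1.042226 = 86.8820
Value (long) = (F − K)·e^(−rT) = (86.8820 − 91.69) × 0.959485 = -4.6132
Value = -HK$4.61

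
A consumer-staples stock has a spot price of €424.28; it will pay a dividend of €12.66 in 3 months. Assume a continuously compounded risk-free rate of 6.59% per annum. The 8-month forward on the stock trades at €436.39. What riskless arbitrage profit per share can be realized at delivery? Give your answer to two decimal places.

€6.07 per share

PV(dividends) I = 12.66·e^(−0.0659·3/12) = 12.4531
Fair forward F* = (S − I)·e^(rT) = (424.28 − 12.4531)·e^0.043933 = 411.8269 × 1.044912 = 430.3229
Market €436.39 > fair 430.3229: forward overpriced → cash-and-carry (borrow at r, buy the stock and collect the dividends, short the forward).
Profit at T = |F_mkt − F*| = |436.39 − 430.3229| = €6.07 per share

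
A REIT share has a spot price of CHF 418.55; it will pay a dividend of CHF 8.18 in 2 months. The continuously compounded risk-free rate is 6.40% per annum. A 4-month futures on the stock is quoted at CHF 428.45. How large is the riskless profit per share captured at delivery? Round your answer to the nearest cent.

PV(dividends) I = 8.18·e^(−0.0640·2/12) = 8.0932
Fair futures F* = (S − I)·e^(rT) = (418.55 − 8.0932)·e^0.021333 = 410.4568 × 1.021562 = 419.3071
Market CHF 428.45 > fair 419.3071: forward overpriced → cash-and-carry (borrow at r, buy the stock and collect the dividends, short the forward).
Profit at T = |F_mkt − F*| = |428.45 − 419.3071| = CHF 9.14 per share

CHF 9.14 per share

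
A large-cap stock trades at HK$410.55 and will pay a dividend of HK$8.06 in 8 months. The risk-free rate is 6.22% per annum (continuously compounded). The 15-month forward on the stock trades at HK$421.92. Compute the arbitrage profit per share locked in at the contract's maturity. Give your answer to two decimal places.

HK$13.47 per share

PV(dividends) I = 8.06·e^(−0.0622·8/12) = 7.7326
Fair forward F* = (S − I)·e^(rT) = (410.55 − 7.7326)·e^0.077750 = 402.8174 × 1.080852 = 435.3860
Market HK$421.92 < fair 435.3860: forward underpriced → reverse cash-and-carry (short the stock, invest proceeds at r, pay the dividends, go long the forward).
Profit at T = |F_mkt − F*| = |421.92 − 435.3860| = HK$13.47 per share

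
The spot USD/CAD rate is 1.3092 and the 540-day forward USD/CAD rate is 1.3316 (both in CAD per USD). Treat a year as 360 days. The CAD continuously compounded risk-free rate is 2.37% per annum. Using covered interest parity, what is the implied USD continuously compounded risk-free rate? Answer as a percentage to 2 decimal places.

F = S·e^((r_CAD − r_USD)T) ⇒ r_USD = r_CAD − ln(F/S)/T
ln(1.3316/1.3092) = 0.016965; /(540/360) = 0.011310
r_USD = 0.0237 − 0.011310 = 0.012390
r_USD = 1.24%

1.24%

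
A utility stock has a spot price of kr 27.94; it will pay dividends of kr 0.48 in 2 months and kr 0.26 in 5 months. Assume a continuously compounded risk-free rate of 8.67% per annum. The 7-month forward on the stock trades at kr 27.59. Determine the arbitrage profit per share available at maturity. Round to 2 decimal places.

kr 1.04 per share

PV(dividends) I = 0.48·e^(−0.0867·2/12) + 0.26·e^(−0.0867·5/12) = 0.7239
Fair forward F* = (S − I)·e^(rT) = (27.94 − 0.7239)·e^0.050575 = 27.2161 × 1.051876 = 28.6280
Market kr 27.59 < fair 28.6280: forward underpriced → reverse cash-and-carry (short the stock, invest proceeds at r, pay the dividends, go long the forward).
Profit at T = |F_mkt − F*| = |27.59 − 28.6280| = kr 1.04 per share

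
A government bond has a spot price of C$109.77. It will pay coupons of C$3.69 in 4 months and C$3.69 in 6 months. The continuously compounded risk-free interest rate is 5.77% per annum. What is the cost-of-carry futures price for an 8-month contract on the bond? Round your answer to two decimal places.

PV(coupons) I = 3.69·e^(−0.0577·4/12) + 3.69·e^(−0.0577·6/12)
I = 3.6197 + 3.5851 = 7.2048
F = (S − I)·e^(rT) = (109.77 − 7.2048) · e^(0.0577·8/12)
= 102.5652 · e^0.038467 = 102.5652 × 1.039216 = C$106.59

C$106.59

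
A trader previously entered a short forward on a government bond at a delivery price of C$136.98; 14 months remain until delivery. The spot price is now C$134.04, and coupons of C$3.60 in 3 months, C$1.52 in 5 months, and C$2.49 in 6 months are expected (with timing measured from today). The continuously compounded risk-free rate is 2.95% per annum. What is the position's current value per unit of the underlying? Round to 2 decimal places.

PV(remaining coupons) I = 3.60·e^(−0.0295·3/12) + 1.52·e^(−0.0295·5/12) + 2.49·e^(−0.0295·6/12) = 7.5285
Current forward F = (S − I)·e^(rT) = (134.04 − 7.5285)·e^(0.0295·14/12) = 126.5115 × 1.035016 = 130.9414
Value (long) = (F − K)·e^(−rT) = (130.9414 − 136.98) × 0.966169 = -5.8343
Short position value = −(long value) = C$5.83

C$5.83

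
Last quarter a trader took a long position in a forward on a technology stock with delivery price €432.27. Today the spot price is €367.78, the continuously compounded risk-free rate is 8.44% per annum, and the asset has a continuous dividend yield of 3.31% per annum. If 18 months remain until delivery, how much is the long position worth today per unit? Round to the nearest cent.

Current fair forward for the remaining 18 months: F = S·e^((r − q)·T), (r − q) = 0.0844 − 0.0331 = 0.0513
F = 367.78 · e^(0.0513 × 18/12) = 367.78 × 1.079988 = 397.1980
Value of long forward = (F − K)·e^(−rT) = (397.1980 − 432.27) · e^(−0.0844·18/12)
= -35.0720 × 0.881086 = -30.90

-€30.90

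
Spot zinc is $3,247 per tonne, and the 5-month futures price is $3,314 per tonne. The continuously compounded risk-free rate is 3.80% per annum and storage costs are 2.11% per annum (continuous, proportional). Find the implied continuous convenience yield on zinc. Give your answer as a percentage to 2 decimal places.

1.01%

F = S·e^((r+u−y)T) ⇒ (r+u−y) = ln(F/S)/T
ln(3314/3247) = 0.020424; /T ⇒ 0.049018
y = r + u − ln(F/S)/T = 0.0380 + 0.0211 − 0.049018 = 0.010082
y = 1.01%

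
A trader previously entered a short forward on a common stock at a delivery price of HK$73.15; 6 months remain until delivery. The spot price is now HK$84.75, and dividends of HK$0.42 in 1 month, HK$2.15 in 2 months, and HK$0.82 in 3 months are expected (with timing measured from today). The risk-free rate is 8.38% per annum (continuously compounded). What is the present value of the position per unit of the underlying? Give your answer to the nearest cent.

-HK$11.26

PV(remaining dividends) I = 0.42·e^(−0.0838·1/12) + 2.15·e^(−0.0838·2/12) + 0.82·e^(−0.0838·3/12) = 3.3403
Current forward F = (S − I)·e^(rT) = (84.75 − 3.3403)·e^(0.0838·6/12) = 81.4097 × 1.042790 = 84.8932
Value (long) = (F − K)·e^(−rT) = (84.8932 − 73.15) × 0.958966 = 11.2613
Short position value = −(long value) = -HK$11.26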